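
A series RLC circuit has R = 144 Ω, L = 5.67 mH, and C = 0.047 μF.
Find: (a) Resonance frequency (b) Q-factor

Step 1 — Resonance condition Im(Z)=0 gives ω₀ = 1/√(LC).
Step 2 — ω₀ = 1/√(0.00567·4.7e-08) = 6.126e+04 rad/s.
Step 3 — f₀ = ω₀/(2π) = 9749 Hz.
Step 4 — Series Q: Q = ω₀L/R = 6.126e+04·0.00567/144 = 2.412.

(a) f₀ = 9749 Hz  (b) Q = 2.412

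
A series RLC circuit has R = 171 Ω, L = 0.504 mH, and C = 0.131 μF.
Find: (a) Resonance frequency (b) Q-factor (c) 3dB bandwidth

Step 1 — Resonance condition Im(Z)=0 gives ω₀ = 1/√(LC).
Step 2 — ω₀ = 1/√(0.000504·1.31e-07) = 1.231e+05 rad/s.
Step 3 — f₀ = ω₀/(2π) = 1.959e+04 Hz.
Step 4 — Series Q: Q = ω₀L/R = 1.231e+05·0.000504/171 = 0.3627.
Step 5 — 3dB bandwidth: Δω = ω₀/Q = 3.393e+05 rad/s; BW = Δω/(2π) = 5.4e+04 Hz.

(a) f₀ = 1.959e+04 Hz  (b) Q = 0.3627  (c) BW = 5.4e+04 Hz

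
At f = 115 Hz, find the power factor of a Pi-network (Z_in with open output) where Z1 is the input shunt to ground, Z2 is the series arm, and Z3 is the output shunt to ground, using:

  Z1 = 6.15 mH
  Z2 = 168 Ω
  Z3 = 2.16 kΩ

Step 1 — Angular frequency: ω = 2π·f = 2π·115 = 722.6 rad/s.
Step 2 — Component impedances:
  Z1: Z = jωL = j·722.6·0.00615 = 0 + j4.444 Ω
  Z2: Z = R = 168 Ω
  Z3: Z = R = 2160 Ω
Step 3 — With open output, the series arm Z2 and the output shunt Z3 appear in series to ground: Z2 + Z3 = 2328 Ω.
Step 4 — Parallel with input shunt Z1: Z_in = Z1 || (Z2 + Z3) = 0.008482 + j4.444 Ω = 4.444∠89.9° Ω.
Step 5 — Power factor: PF = cos(φ) = Re(Z)/|Z| = 0.008482/4.444 = 0.001909.
Step 6 — Type: Im(Z) = 4.444 ⇒ lagging (phase φ = 89.9°).

PF = 0.001909 (lagging, φ = 89.9°)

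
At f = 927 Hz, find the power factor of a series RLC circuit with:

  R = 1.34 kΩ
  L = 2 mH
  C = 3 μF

Step 1 — Angular frequency: ω = 2π·f = 2π·927 = 5825 rad/s.
Step 2 — Component impedances:
  R: Z = R = 1340 Ω
  L: Z = jωL = j·5825·0.002 = 0 + j11.65 Ω
  C: Z = 1/(jωC) = -j/(ω·C) = 0 - j57.23 Ω
Step 3 — Series combination: Z_total = R + L + C = 1340 - j45.58 Ω = 1341∠-1.9° Ω.
Step 4 — Power factor: PF = cos(φ) = Re(Z)/|Z| = 1340/1340.8 = 0.9994.
Step 5 — Type: Im(Z) = -45.58 ⇒ leading (phase φ = -1.9°).

PF = 0.9994 (leading, φ = -1.9°)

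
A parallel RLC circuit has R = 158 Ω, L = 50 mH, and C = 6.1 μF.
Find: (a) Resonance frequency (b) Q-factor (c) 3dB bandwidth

Step 1 — Resonance: ω₀ = 1/√(LC) = 1/√(0.05·6.1e-06) = 1811 rad/s.
Step 2 — f₀ = ω₀/(2π) = 288.2 Hz.
Step 3 — Parallel Q: Q = R/(ω₀L) = 158/(1811·0.05) = 1.745.
Step 4 — Bandwidth: Δω = ω₀/Q = 1038 rad/s; BW = Δω/(2π) = 165.1 Hz.

(a) f₀ = 288.2 Hz  (b) Q = 1.745  (c) BW = 165.1 Hz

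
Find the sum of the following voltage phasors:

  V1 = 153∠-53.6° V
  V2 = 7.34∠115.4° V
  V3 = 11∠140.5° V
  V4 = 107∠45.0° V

Step 1 — Convert each phasor to rectangular form:
  V1 = 153·(cos(-53.6°) + j·sin(-53.6°)) = 90.79 - j123.1 V
  V2 = 7.34·(cos(115.4°) + j·sin(115.4°)) = -3.148 + j6.63 V
  V3 = 11·(cos(140.5°) + j·sin(140.5°)) = -8.488 + j6.997 V
  V4 = 107·(cos(45.0°) + j·sin(45.0°)) = 75.66 + j75.66 V
Step 2 — Sum components: V_total = 154.8 - j33.86 V.
Step 3 — Convert to polar: |V_total| = 158.5 V, ∠V_total = -12.3°.

V_total = 158.5∠-12.3° V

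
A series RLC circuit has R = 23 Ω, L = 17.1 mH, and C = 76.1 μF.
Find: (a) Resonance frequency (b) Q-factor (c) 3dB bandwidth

Step 1 — Resonance: ω₀ = 1/√(LC) = 1/√(0.0171·7.61e-05) = 876.6 rad/s.
Step 2 — f₀ = ω₀/(2π) = 139.5 Hz.
Step 3 — Series Q: Q = ω₀L/R = 876.6·0.0171/23 = 0.6517.
Step 4 — Bandwidth: Δω = ω₀/Q = 1345 rad/s; BW = Δω/(2π) = 214.1 Hz.

(a) f₀ = 139.5 Hz  (b) Q = 0.6517  (c) BW = 214.1 Hz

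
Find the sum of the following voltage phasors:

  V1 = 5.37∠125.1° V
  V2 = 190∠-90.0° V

Step 1 — Convert each phasor to rectangular form:
  V1 = 5.37·(cos(125.1°) + j·sin(125.1°)) = -3.088 + j4.393 V
  V2 = 190·(cos(-90.0°) + j·sin(-90.0°)) = 0 - j190 V
Step 2 — Sum components: V_total = -3.088 - j185.6 V.
Step 3 — Convert to polar: |V_total| = 185.6 V, ∠V_total = -91.0°.

V_total = 185.6∠-91.0° V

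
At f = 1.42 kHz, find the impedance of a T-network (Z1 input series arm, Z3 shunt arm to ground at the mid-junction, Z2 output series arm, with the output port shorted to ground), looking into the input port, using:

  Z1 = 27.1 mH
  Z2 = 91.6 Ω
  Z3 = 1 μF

Step 1 — Angular frequency: ω = 2π·f = 2π·1420 = 8922 rad/s.
Step 2 — Component impedances:
  Z1: Z = jωL = j·8922·0.0271 = 0 + j241.8 Ω
  Z2: Z = R = 91.6 Ω
  Z3: Z = 1/(jωC) = -j/(ω·C) = 0 - j112.1 Ω
Step 3 — With the output port shorted to ground, the output series arm Z2 runs from the junction to ground; the shunt arm Z3 also runs from the junction to ground. They appear in parallel: Z3 || Z2 = 54.92 - j44.88 Ω.
Step 4 — Series with input arm Z1: Z_in = Z1 + (Z3 || Z2) = 54.92 + j196.9 Ω = 204.4∠74.4° Ω.

Z = 54.92 + j196.9 Ω = 204.4∠74.4° Ω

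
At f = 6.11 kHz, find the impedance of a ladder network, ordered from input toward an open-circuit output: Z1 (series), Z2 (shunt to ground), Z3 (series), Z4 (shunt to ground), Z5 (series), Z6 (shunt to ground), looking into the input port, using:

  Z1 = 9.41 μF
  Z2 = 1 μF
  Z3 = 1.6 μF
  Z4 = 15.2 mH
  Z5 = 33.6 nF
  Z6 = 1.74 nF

Step 1 — Angular frequency: ω = 2π·f = 2π·6110 = 3.839e+04 rad/s.
Step 2 — Component impedances:
  Z1: Z = 1/(jωC) = -j/(ω·C) = 0 - j2.768 Ω
  Z2: Z = 1/(jωC) = -j/(ω·C) = 0 - j26.05 Ω
  Z3: Z = 1/(jωC) = -j/(ω·C) = 0 - j16.28 Ω
  Z4: Z = jωL = j·3.839e+04·0.0152 = 0 + j583.5 Ω
  Z5: Z = 1/(jωC) = -j/(ω·C) = 0 - j775.2 Ω
  Z6: Z = 1/(jωC) = -j/(ω·C) = 0 - j1.497e+04 Ω
Step 3 — Ladder network (open output): work backward from the far end, alternating series and parallel combinations. Z_in = 0 - j30.02 Ω = 30.02∠-90.0° Ω.

Z = 0 - j30.02 Ω = 30.02∠-90.0° Ω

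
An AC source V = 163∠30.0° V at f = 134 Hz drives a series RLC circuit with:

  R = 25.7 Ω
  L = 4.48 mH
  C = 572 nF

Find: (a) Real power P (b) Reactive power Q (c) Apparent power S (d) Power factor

Step 1 — Angular frequency: ω = 2π·f = 2π·134 = 841.9 rad/s.
Step 2 — Component impedances:
  R: Z = R = 25.7 Ω
  L: Z = jωL = j·841.9·0.00448 = 0 + j3.772 Ω
  C: Z = 1/(jωC) = -j/(ω·C) = 0 - j2076 Ω
Step 3 — Series combination: Z_total = R + L + C = 25.7 - j2073 Ω = 2073∠-89.3° Ω.
Step 4 — Source phasor: V = 163∠30.0° V = 141.2 + j81.5 V.
Step 5 — Current: I = V / Z = -0.03847 + j0.06858 A = 0.07864∠119.3° A.
Step 6 — Complex power: S = V·I* = 0.1589 - j12.82 VA.
Step 7 — Real power: P = Re(S) = 0.1589 W.
Step 8 — Reactive power: Q = Im(S) = -12.82 VAR.
Step 9 — Apparent power: |S| = 12.82 VA.
Step 10 — Power factor: PF = P/|S| = 0.0124 (leading).

(a) P = 0.1589 W  (b) Q = -12.82 VAR  (c) S = 12.82 VA  (d) PF = 0.0124 (leading)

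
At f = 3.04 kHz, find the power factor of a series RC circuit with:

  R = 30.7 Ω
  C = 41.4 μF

Step 1 — Angular frequency: ω = 2π·f = 2π·3040 = 1.91e+04 rad/s.
Step 2 — Component impedances:
  R: Z = R = 30.7 Ω
  C: Z = 1/(jωC) = -j/(ω·C) = 0 - j1.265 Ω
Step 3 — Series combination: Z_total = R + C = 30.7 - j1.265 Ω = 30.73∠-2.4° Ω.
Step 4 — Power factor: PF = cos(φ) = Re(Z)/|Z| = 30.7/30.726 = 0.9992.
Step 5 — Type: Im(Z) = -1.265 ⇒ leading (phase φ = -2.4°).

PF = 0.9992 (leading, φ = -2.4°)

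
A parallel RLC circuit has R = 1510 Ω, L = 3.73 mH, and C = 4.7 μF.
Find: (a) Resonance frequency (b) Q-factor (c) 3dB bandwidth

Step 1 — Resonance: ω₀ = 1/√(LC) = 1/√(0.00373·4.7e-06) = 7553 rad/s.
Step 2 — f₀ = ω₀/(2π) = 1202 Hz.
Step 3 — Parallel Q: Q = R/(ω₀L) = 1510/(7553·0.00373) = 53.6.
Step 4 — Bandwidth: Δω = ω₀/Q = 140.9 rad/s; BW = Δω/(2π) = 22.43 Hz.

(a) f₀ = 1202 Hz  (b) Q = 53.6  (c) BW = 22.43 Hz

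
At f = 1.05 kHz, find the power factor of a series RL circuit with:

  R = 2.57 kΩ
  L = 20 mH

Step 1 — Angular frequency: ω = 2π·f = 2π·1050 = 6597 rad/s.
Step 2 — Component impedances:
  R: Z = R = 2570 Ω
  L: Z = jωL = j·6597·0.02 = 0 + j131.9 Ω
Step 3 — Series combination: Z_total = R + L = 2570 + j131.9 Ω = 2573∠2.9° Ω.
Step 4 — Power factor: PF = cos(φ) = Re(Z)/|Z| = 2570/2573.4 = 0.9987.
Step 5 — Type: Im(Z) = 131.9 ⇒ lagging (phase φ = 2.9°).

PF = 0.9987 (lagging, φ = 2.9°)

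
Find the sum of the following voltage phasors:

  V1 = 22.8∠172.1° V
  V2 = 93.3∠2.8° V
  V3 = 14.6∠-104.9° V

Step 1 — Convert each phasor to rectangular form:
  V1 = 22.8·(cos(172.1°) + j·sin(172.1°)) = -22.58 + j3.134 V
  V2 = 93.3·(cos(2.8°) + j·sin(2.8°)) = 93.19 + j4.558 V
  V3 = 14.6·(cos(-104.9°) + j·sin(-104.9°)) = -3.754 - j14.11 V
Step 2 — Sum components: V_total = 66.85 - j6.418 V.
Step 3 — Convert to polar: |V_total| = 67.16 V, ∠V_total = -5.5°.

V_total = 67.16∠-5.5° V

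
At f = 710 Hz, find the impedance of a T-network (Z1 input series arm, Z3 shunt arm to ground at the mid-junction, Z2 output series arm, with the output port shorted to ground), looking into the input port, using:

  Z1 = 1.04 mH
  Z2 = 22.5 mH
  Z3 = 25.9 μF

Step 1 — Angular frequency: ω = 2π·f = 2π·710 = 4461 rad/s.
Step 2 — Component impedances:
  Z1: Z = jωL = j·4461·0.00104 = 0 + j4.64 Ω
  Z2: Z = jωL = j·4461·0.0225 = 0 + j100.4 Ω
  Z3: Z = 1/(jωC) = -j/(ω·C) = 0 - j8.655 Ω
Step 3 — With the output port shorted to ground, the output series arm Z2 runs from the junction to ground; the shunt arm Z3 also runs from the junction to ground. They appear in parallel: Z3 || Z2 = 0 - j9.472 Ω.
Step 4 — Series with input arm Z1: Z_in = Z1 + (Z3 || Z2) = 0 - j4.832 Ω = 4.832∠-90.0° Ω.

Z = 0 - j4.832 Ω = 4.832∠-90.0° Ω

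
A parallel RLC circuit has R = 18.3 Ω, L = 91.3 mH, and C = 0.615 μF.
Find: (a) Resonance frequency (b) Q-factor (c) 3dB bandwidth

Step 1 — Resonance: ω₀ = 1/√(LC) = 1/√(0.0913·6.15e-07) = 4220 rad/s.
Step 2 — f₀ = ω₀/(2π) = 671.7 Hz.
Step 3 — Parallel Q: Q = R/(ω₀L) = 18.3/(4220·0.0913) = 0.0475.
Step 4 — Bandwidth: Δω = ω₀/Q = 8.885e+04 rad/s; BW = Δω/(2π) = 1.414e+04 Hz.

(a) f₀ = 671.7 Hz  (b) Q = 0.0475  (c) BW = 1.414e+04 Hz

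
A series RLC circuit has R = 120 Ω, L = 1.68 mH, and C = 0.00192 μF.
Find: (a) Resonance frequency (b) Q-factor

Step 1 — Resonance condition Im(Z)=0 gives ω₀ = 1/√(LC).
Step 2 — ω₀ = 1/√(0.00168·1.92e-09) = 5.568e+05 rad/s.
Step 3 — f₀ = ω₀/(2π) = 8.862e+04 Hz.
Step 4 — Series Q: Q = ω₀L/R = 5.568e+05·0.00168/120 = 7.795.

(a) f₀ = 8.862e+04 Hz  (b) Q = 7.795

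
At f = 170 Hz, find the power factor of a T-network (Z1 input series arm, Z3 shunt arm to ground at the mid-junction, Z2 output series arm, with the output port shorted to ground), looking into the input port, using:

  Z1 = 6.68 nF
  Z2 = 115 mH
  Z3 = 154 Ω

Step 1 — Angular frequency: ω = 2π·f = 2π·170 = 1068 rad/s.
Step 2 — Component impedances:
  Z1: Z = 1/(jωC) = -j/(ω·C) = 0 - j1.402e+05 Ω
  Z2: Z = jωL = j·1068·0.115 = 0 + j122.8 Ω
  Z3: Z = R = 154 Ω
Step 3 — With the output port shorted to ground, the output series arm Z2 runs from the junction to ground; the shunt arm Z3 also runs from the junction to ground. They appear in parallel: Z3 || Z2 = 59.88 + j75.07 Ω.
Step 4 — Series with input arm Z1: Z_in = Z1 + (Z3 || Z2) = 59.88 - j1.401e+05 Ω = 1.401e+05∠-90.0° Ω.
Step 5 — Power factor: PF = cos(φ) = Re(Z)/|Z| = 59.881/1.4008e+05 = 0.0004275.
Step 6 — Type: Im(Z) = -1.401e+05 ⇒ leading (phase φ = -90.0°).

PF = 0.0004275 (leading, φ = -90.0°)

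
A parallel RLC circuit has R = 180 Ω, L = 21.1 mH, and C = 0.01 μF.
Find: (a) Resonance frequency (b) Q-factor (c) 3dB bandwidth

Step 1 — Resonance: ω₀ = 1/√(LC) = 1/√(0.0211·1e-08) = 6.884e+04 rad/s.
Step 2 — f₀ = ω₀/(2π) = 1.096e+04 Hz.
Step 3 — Parallel Q: Q = R/(ω₀L) = 180/(6.884e+04·0.0211) = 0.1239.
Step 4 — Bandwidth: Δω = ω₀/Q = 5.556e+05 rad/s; BW = Δω/(2π) = 8.842e+04 Hz.

(a) f₀ = 1.096e+04 Hz  (b) Q = 0.1239  (c) BW = 8.842e+04 Hz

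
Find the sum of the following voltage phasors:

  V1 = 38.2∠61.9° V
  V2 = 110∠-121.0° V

Step 1 — Convert each phasor to rectangular form:
  V1 = 38.2·(cos(61.9°) + j·sin(61.9°)) = 17.99 + j33.7 V
  V2 = 110·(cos(-121.0°) + j·sin(-121.0°)) = -56.65 - j94.29 V
Step 2 — Sum components: V_total = -38.66 - j60.59 V.
Step 3 — Convert to polar: |V_total| = 71.87 V, ∠V_total = -122.5°.

V_total = 71.87∠-122.5° V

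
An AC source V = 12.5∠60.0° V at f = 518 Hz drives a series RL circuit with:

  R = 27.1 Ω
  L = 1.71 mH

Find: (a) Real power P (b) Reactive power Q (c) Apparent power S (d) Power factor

Step 1 — Angular frequency: ω = 2π·f = 2π·518 = 3255 rad/s.
Step 2 — Component impedances:
  R: Z = R = 27.1 Ω
  L: Z = jωL = j·3255·0.00171 = 0 + j5.566 Ω
Step 3 — Series combination: Z_total = R + L = 27.1 + j5.566 Ω = 27.67∠11.6° Ω.
Step 4 — Source phasor: V = 12.5∠60.0° V = 6.25 + j10.83 V.
Step 5 — Current: I = V / Z = 0.3 + j0.3378 A = 0.4518∠48.4° A.
Step 6 — Complex power: S = V·I* = 5.532 + j1.136 VA.
Step 7 — Real power: P = Re(S) = 5.532 W.
Step 8 — Reactive power: Q = Im(S) = 1.136 VAR.
Step 9 — Apparent power: |S| = 5.648 VA.
Step 10 — Power factor: PF = P/|S| = 0.9796 (lagging).

(a) P = 5.532 W  (b) Q = 1.136 VAR  (c) S = 5.648 VA  (d) PF = 0.9796 (lagging)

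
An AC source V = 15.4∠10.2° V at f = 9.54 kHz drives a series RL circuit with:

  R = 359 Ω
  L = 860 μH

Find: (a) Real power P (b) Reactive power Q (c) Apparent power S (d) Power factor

Step 1 — Angular frequency: ω = 2π·f = 2π·9540 = 5.994e+04 rad/s.
Step 2 — Component impedances:
  R: Z = R = 359 Ω
  L: Z = jωL = j·5.994e+04·0.00086 = 0 + j51.55 Ω
Step 3 — Series combination: Z_total = R + L = 359 + j51.55 Ω = 362.7∠8.2° Ω.
Step 4 — Source phasor: V = 15.4∠10.2° V = 15.16 + j2.727 V.
Step 5 — Current: I = V / Z = 0.04243 + j0.001503 A = 0.04246∠2.0° A.
Step 6 — Complex power: S = V·I* = 0.6473 + j0.09294 VA.
Step 7 — Real power: P = Re(S) = 0.6473 W.
Step 8 — Reactive power: Q = Im(S) = 0.09294 VAR.
Step 9 — Apparent power: |S| = 0.6539 VA.
Step 10 — Power factor: PF = P/|S| = 0.9898 (lagging).

(a) P = 0.6473 W  (b) Q = 0.09294 VAR  (c) S = 0.6539 VA  (d) PF = 0.9898 (lagging)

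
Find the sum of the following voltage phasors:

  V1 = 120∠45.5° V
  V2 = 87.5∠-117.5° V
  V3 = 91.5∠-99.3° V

Step 1 — Convert each phasor to rectangular form:
  V1 = 120·(cos(45.5°) + j·sin(45.5°)) = 84.11 + j85.59 V
  V2 = 87.5·(cos(-117.5°) + j·sin(-117.5°)) = -40.4 - j77.61 V
  V3 = 91.5·(cos(-99.3°) + j·sin(-99.3°)) = -14.79 - j90.3 V
Step 2 — Sum components: V_total = 28.92 - j82.32 V.
Step 3 — Convert to polar: |V_total| = 87.25 V, ∠V_total = -70.6°.

V_total = 87.25∠-70.6° V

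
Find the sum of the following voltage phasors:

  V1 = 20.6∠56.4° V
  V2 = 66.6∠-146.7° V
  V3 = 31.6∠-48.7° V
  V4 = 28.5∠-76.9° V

Step 1 — Convert each phasor to rectangular form:
  V1 = 20.6·(cos(56.4°) + j·sin(56.4°)) = 11.4 + j17.16 V
  V2 = 66.6·(cos(-146.7°) + j·sin(-146.7°)) = -55.66 - j36.56 V
  V3 = 31.6·(cos(-48.7°) + j·sin(-48.7°)) = 20.86 - j23.74 V
  V4 = 28.5·(cos(-76.9°) + j·sin(-76.9°)) = 6.46 - j27.76 V
Step 2 — Sum components: V_total = -16.95 - j70.91 V.
Step 3 — Convert to polar: |V_total| = 72.9 V, ∠V_total = -103.4°.

V_total = 72.9∠-103.4° V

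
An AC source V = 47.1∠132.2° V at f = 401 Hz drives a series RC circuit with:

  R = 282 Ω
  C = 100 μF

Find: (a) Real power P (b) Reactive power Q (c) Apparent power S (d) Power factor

Step 1 — Angular frequency: ω = 2π·f = 2π·401 = 2520 rad/s.
Step 2 — Component impedances:
  R: Z = R = 282 Ω
  C: Z = 1/(jωC) = -j/(ω·C) = 0 - j3.969 Ω
Step 3 — Series combination: Z_total = R + C = 282 - j3.969 Ω = 282∠-0.8° Ω.
Step 4 — Source phasor: V = 47.1∠132.2° V = -31.64 + j34.89 V.
Step 5 — Current: I = V / Z = -0.1139 + j0.1221 A = 0.167∠133.0° A.
Step 6 — Complex power: S = V·I* = 7.865 - j0.1107 VA.
Step 7 — Real power: P = Re(S) = 7.865 W.
Step 8 — Reactive power: Q = Im(S) = -0.1107 VAR.
Step 9 — Apparent power: |S| = 7.866 VA.
Step 10 — Power factor: PF = P/|S| = 0.9999 (leading).

(a) P = 7.865 W  (b) Q = -0.1107 VAR  (c) S = 7.866 VA  (d) PF = 0.9999 (leading)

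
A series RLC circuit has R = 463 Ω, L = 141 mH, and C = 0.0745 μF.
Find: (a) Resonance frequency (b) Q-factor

Step 1 — Resonance condition Im(Z)=0 gives ω₀ = 1/√(LC).
Step 2 — ω₀ = 1/√(0.141·7.45e-08) = 9757 rad/s.
Step 3 — f₀ = ω₀/(2π) = 1553 Hz.
Step 4 — Series Q: Q = ω₀L/R = 9757·0.141/463 = 2.971.

(a) f₀ = 1553 Hz  (b) Q = 2.971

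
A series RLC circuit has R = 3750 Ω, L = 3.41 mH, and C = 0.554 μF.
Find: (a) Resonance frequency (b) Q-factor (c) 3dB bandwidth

Step 1 — Resonance condition Im(Z)=0 gives ω₀ = 1/√(LC).
Step 2 — ω₀ = 1/√(0.00341·5.54e-07) = 2.301e+04 rad/s.
Step 3 — f₀ = ω₀/(2π) = 3662 Hz.
Step 4 — Series Q: Q = ω₀L/R = 2.301e+04·0.00341/3750 = 0.02092.
Step 5 — 3dB bandwidth: Δω = ω₀/Q = 1.1e+06 rad/s; BW = Δω/(2π) = 1.75e+05 Hz.

(a) f₀ = 3662 Hz  (b) Q = 0.02092  (c) BW = 1.75e+05 Hz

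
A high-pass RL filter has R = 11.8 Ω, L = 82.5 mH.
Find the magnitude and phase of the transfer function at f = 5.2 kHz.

Step 1 — Angular frequency: ω = 2π·5200 = 3.267e+04 rad/s.
Step 2 — Transfer function: H(jω) = jωL/(R + jωL).
Step 3 — Numerator jωL = j·2695; denominator R + jωL = 11.8 + j2695.
Step 4 — H = 1 + j0.004378.
Step 5 — Magnitude: |H| = 1 (-0.0 dB); phase: φ = 0.3°.

|H| = 1 (-0.0 dB), φ = 0.3°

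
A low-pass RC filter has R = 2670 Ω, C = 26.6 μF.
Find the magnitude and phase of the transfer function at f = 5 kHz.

Step 1 — Angular frequency: ω = 2π·5000 = 3.142e+04 rad/s.
Step 2 — Transfer function: H(jω) = 1/(1 + jωRC).
Step 3 — Denominator: 1 + jωRC = 1 + j·3.142e+04·2670·2.66e-05 = 1 + j2231.
Step 4 — H = 2.009e-07 - j0.0004482.
Step 5 — Magnitude: |H| = 0.0004482 (-67.0 dB); phase: φ = -90.0°.

|H| = 0.0004482 (-67.0 dB), φ = -90.0°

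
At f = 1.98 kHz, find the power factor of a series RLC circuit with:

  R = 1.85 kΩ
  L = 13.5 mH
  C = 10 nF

Step 1 — Angular frequency: ω = 2π·f = 2π·1980 = 1.244e+04 rad/s.
Step 2 — Component impedances:
  R: Z = R = 1850 Ω
  L: Z = jωL = j·1.244e+04·0.0135 = 0 + j167.9 Ω
  C: Z = 1/(jωC) = -j/(ω·C) = 0 - j8038 Ω
Step 3 — Series combination: Z_total = R + L + C = 1850 - j7870 Ω = 8085∠-76.8° Ω.
Step 4 — Power factor: PF = cos(φ) = Re(Z)/|Z| = 1850/8085 = 0.2288.
Step 5 — Type: Im(Z) = -7870 ⇒ leading (phase φ = -76.8°).

PF = 0.2288 (leading, φ = -76.8°)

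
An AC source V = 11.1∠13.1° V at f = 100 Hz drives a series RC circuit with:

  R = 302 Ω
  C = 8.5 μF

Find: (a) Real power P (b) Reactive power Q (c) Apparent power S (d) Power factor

Step 1 — Angular frequency: ω = 2π·f = 2π·100 = 628.3 rad/s.
Step 2 — Component impedances:
  R: Z = R = 302 Ω
  C: Z = 1/(jωC) = -j/(ω·C) = 0 - j187.2 Ω
Step 3 — Series combination: Z_total = R + C = 302 - j187.2 Ω = 355.3∠-31.8° Ω.
Step 4 — Source phasor: V = 11.1∠13.1° V = 10.81 + j2.516 V.
Step 5 — Current: I = V / Z = 0.02213 + j0.02205 A = 0.03124∠44.9° A.
Step 6 — Complex power: S = V·I* = 0.2947 - j0.1827 VA.
Step 7 — Real power: P = Re(S) = 0.2947 W.
Step 8 — Reactive power: Q = Im(S) = -0.1827 VAR.
Step 9 — Apparent power: |S| = 0.3467 VA.
Step 10 — Power factor: PF = P/|S| = 0.8499 (leading).

(a) P = 0.2947 W  (b) Q = -0.1827 VAR  (c) S = 0.3467 VA  (d) PF = 0.8499 (leading)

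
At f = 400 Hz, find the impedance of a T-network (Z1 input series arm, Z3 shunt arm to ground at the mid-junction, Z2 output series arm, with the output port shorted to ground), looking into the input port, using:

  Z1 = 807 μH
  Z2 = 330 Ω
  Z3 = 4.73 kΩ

Step 1 — Angular frequency: ω = 2π·f = 2π·400 = 2513 rad/s.
Step 2 — Component impedances:
  Z1: Z = jωL = j·2513·0.000807 = 0 + j2.028 Ω
  Z2: Z = R = 330 Ω
  Z3: Z = R = 4730 Ω
Step 3 — With the output port shorted to ground, the output series arm Z2 runs from the junction to ground; the shunt arm Z3 also runs from the junction to ground. They appear in parallel: Z3 || Z2 = 308.5 Ω.
Step 4 — Series with input arm Z1: Z_in = Z1 + (Z3 || Z2) = 308.5 + j2.028 Ω = 308.5∠0.4° Ω.

Z = 308.5 + j2.028 Ω = 308.5∠0.4° Ω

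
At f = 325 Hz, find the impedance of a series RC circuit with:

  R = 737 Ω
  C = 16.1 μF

Step 1 — Angular frequency: ω = 2π·f = 2π·325 = 2042 rad/s.
Step 2 — Component impedances:
  R: Z = R = 737 Ω
  C: Z = 1/(jωC) = -j/(ω·C) = 0 - j30.42 Ω
Step 3 — Series combination: Z_total = R + C = 737 - j30.42 Ω = 737.6∠-2.4° Ω.

Z = 737 - j30.42 Ω = 737.6∠-2.4° Ω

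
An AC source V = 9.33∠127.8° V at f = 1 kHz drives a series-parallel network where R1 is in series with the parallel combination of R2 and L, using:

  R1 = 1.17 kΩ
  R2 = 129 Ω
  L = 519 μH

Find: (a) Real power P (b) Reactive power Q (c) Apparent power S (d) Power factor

Step 1 — Angular frequency: ω = 2π·f = 2π·1000 = 6283 rad/s.
Step 2 — Component impedances:
  R1: Z = R = 1170 Ω
  R2: Z = R = 129 Ω
  L: Z = jωL = j·6283·0.000519 = 0 + j3.261 Ω
Step 3 — Parallel branch: R2 || L = 1/(1/R2 + 1/L) = 0.08238 + j3.259 Ω.
Step 4 — Series with R1: Z_total = R1 + (R2 || L) = 1170 + j3.259 Ω = 1170∠0.2° Ω.
Step 5 — Source phasor: V = 9.33∠127.8° V = -5.718 + j7.372 V.
Step 6 — Current: I = V / Z = -0.00487 + j0.006314 A = 0.007974∠127.6° A.
Step 7 — Complex power: S = V·I* = 0.07439 + j0.0002072 VA.
Step 8 — Real power: P = Re(S) = 0.07439 W.
Step 9 — Reactive power: Q = Im(S) = 0.0002072 VAR.
Step 10 — Apparent power: |S| = 0.0744 VA.
Step 11 — Power factor: PF = P/|S| = 1 (lagging).

(a) P = 0.07439 W  (b) Q = 0.0002072 VAR  (c) S = 0.0744 VA  (d) PF = 1 (lagging)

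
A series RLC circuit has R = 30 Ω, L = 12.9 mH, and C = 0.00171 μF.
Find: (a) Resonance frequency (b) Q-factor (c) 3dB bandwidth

Step 1 — Resonance: ω₀ = 1/√(LC) = 1/√(0.0129·1.71e-09) = 2.129e+05 rad/s.
Step 2 — f₀ = ω₀/(2π) = 3.389e+04 Hz.
Step 3 — Series Q: Q = ω₀L/R = 2.129e+05·0.0129/30 = 91.55.
Step 4 — Bandwidth: Δω = ω₀/Q = 2326 rad/s; BW = Δω/(2π) = 370.1 Hz.

(a) f₀ = 3.389e+04 Hz  (b) Q = 91.55  (c) BW = 370.1 Hz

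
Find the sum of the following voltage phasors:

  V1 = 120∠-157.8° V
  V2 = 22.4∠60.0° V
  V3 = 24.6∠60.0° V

Step 1 — Convert each phasor to rectangular form:
  V1 = 120·(cos(-157.8°) + j·sin(-157.8°)) = -111.1 - j45.34 V
  V2 = 22.4·(cos(60.0°) + j·sin(60.0°)) = 11.2 + j19.4 V
  V3 = 24.6·(cos(60.0°) + j·sin(60.0°)) = 12.3 + j21.3 V
Step 2 — Sum components: V_total = -87.6 - j4.638 V.
Step 3 — Convert to polar: |V_total| = 87.73 V, ∠V_total = -177.0°.

V_total = 87.73∠-177.0° V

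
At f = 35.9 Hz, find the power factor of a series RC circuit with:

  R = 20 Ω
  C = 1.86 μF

Step 1 — Angular frequency: ω = 2π·f = 2π·35.9 = 225.6 rad/s.
Step 2 — Component impedances:
  R: Z = R = 20 Ω
  C: Z = 1/(jωC) = -j/(ω·C) = 0 - j2383 Ω
Step 3 — Series combination: Z_total = R + C = 20 - j2383 Ω = 2384∠-89.5° Ω.
Step 4 — Power factor: PF = cos(φ) = Re(Z)/|Z| = 20/2383.6 = 0.008391.
Step 5 — Type: Im(Z) = -2383 ⇒ leading (phase φ = -89.5°).

PF = 0.008391 (leading, φ = -89.5°)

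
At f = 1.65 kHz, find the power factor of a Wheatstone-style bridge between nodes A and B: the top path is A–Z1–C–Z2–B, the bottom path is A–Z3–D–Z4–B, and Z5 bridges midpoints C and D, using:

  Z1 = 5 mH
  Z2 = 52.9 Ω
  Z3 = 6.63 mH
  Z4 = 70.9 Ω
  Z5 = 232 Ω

Step 1 — Angular frequency: ω = 2π·f = 2π·1650 = 1.037e+04 rad/s.
Step 2 — Component impedances:
  Z1: Z = jωL = j·1.037e+04·0.005 = 0 + j51.84 Ω
  Z2: Z = R = 52.9 Ω
  Z3: Z = jωL = j·1.037e+04·0.00663 = 0 + j68.73 Ω
  Z4: Z = R = 70.9 Ω
  Z5: Z = R = 232 Ω
Step 3 — Bridge requires nodal analysis (the Z5 bridge couples midpoints C and D, so the two paths cannot be reduced to a simple series/parallel combination). Setting node B to ground and injecting 1 A at node A, the 3-node admittance system at A, C, D solves to V_A = Z_AB = 30.3 + j29.55 Ω = 42.32∠44.3° Ω.
Step 4 — Power factor: PF = cos(φ) = Re(Z)/|Z| = 30.2961/42.3215 = 0.7159.
Step 5 — Type: Im(Z) = 29.55 ⇒ lagging (phase φ = 44.3°).

PF = 0.7159 (lagging, φ = 44.3°)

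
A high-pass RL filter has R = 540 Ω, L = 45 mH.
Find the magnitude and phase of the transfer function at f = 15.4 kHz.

Step 1 — Angular frequency: ω = 2π·1.54e+04 = 9.676e+04 rad/s.
Step 2 — Transfer function: H(jω) = jωL/(R + jωL).
Step 3 — Numerator jωL = j·4354; denominator R + jωL = 540 + j4354.
Step 4 — H = 0.9849 + j0.1221.
Step 5 — Magnitude: |H| = 0.9924 (-0.1 dB); phase: φ = 7.1°.

|H| = 0.9924 (-0.1 dB), φ = 7.1°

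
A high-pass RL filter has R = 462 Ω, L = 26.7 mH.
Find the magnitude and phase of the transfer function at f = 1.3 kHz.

Step 1 — Angular frequency: ω = 2π·1300 = 8168 rad/s.
Step 2 — Transfer function: H(jω) = jωL/(R + jωL).
Step 3 — Numerator jωL = j·218.1; denominator R + jωL = 462 + j218.1.
Step 4 — H = 0.1822 + j0.386.
Step 5 — Magnitude: |H| = 0.4269 (-7.4 dB); phase: φ = 64.7°.

|H| = 0.4269 (-7.4 dB), φ = 64.7°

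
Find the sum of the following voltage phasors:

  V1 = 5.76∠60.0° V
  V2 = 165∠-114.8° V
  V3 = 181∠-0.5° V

Step 1 — Convert each phasor to rectangular form:
  V1 = 5.76·(cos(60.0°) + j·sin(60.0°)) = 2.88 + j4.988 V
  V2 = 165·(cos(-114.8°) + j·sin(-114.8°)) = -69.21 - j149.8 V
  V3 = 181·(cos(-0.5°) + j·sin(-0.5°)) = 181 - j1.58 V
Step 2 — Sum components: V_total = 114.7 - j146.4 V.
Step 3 — Convert to polar: |V_total| = 185.9 V, ∠V_total = -51.9°.

V_total = 185.9∠-51.9° V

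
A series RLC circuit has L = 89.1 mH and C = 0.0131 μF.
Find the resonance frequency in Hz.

Step 1 — Resonance condition Im(Z)=0 gives ω₀ = 1/√(LC).
Step 2 — ω₀ = 1/√(0.0891·1.31e-08) = 2.927e+04 rad/s.
Step 3 — f₀ = ω₀/(2π) = 4658 Hz.

f₀ = 4658 Hz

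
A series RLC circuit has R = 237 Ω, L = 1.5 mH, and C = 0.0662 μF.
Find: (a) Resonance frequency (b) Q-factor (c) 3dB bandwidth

Step 1 — Resonance: ω₀ = 1/√(LC) = 1/√(0.0015·6.62e-08) = 1.004e+05 rad/s.
Step 2 — f₀ = ω₀/(2π) = 1.597e+04 Hz.
Step 3 — Series Q: Q = ω₀L/R = 1.004e+05·0.0015/237 = 0.6351.
Step 4 — Bandwidth: Δω = ω₀/Q = 1.58e+05 rad/s; BW = Δω/(2π) = 2.515e+04 Hz.

(a) f₀ = 1.597e+04 Hz  (b) Q = 0.6351  (c) BW = 2.515e+04 Hz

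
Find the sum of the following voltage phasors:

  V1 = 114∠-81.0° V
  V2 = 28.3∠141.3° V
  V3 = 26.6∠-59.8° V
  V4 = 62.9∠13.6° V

Step 1 — Convert each phasor to rectangular form:
  V1 = 114·(cos(-81.0°) + j·sin(-81.0°)) = 17.83 - j112.6 V
  V2 = 28.3·(cos(141.3°) + j·sin(141.3°)) = -22.09 + j17.69 V
  V3 = 26.6·(cos(-59.8°) + j·sin(-59.8°)) = 13.38 - j22.99 V
  V4 = 62.9·(cos(13.6°) + j·sin(13.6°)) = 61.14 + j14.79 V
Step 2 — Sum components: V_total = 70.26 - j103.1 V.
Step 3 — Convert to polar: |V_total| = 124.8 V, ∠V_total = -55.7°.

V_total = 124.8∠-55.7° V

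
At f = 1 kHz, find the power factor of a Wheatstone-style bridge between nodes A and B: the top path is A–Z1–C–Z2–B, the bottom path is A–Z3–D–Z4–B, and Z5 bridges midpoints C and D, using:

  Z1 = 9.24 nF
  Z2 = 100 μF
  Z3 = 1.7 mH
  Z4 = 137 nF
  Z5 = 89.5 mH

Step 1 — Angular frequency: ω = 2π·f = 2π·1000 = 6283 rad/s.
Step 2 — Component impedances:
  Z1: Z = 1/(jωC) = -j/(ω·C) = 0 - j1.722e+04 Ω
  Z2: Z = 1/(jωC) = -j/(ω·C) = 0 - j1.592 Ω
  Z3: Z = jωL = j·6283·0.0017 = 0 + j10.68 Ω
  Z4: Z = 1/(jωC) = -j/(ω·C) = 0 - j1162 Ω
  Z5: Z = jωL = j·6283·0.0895 = 0 + j562.3 Ω
Step 3 — Bridge requires nodal analysis (the Z5 bridge couples midpoints C and D, so the two paths cannot be reduced to a simple series/parallel combination). Setting node B to ground and injecting 1 A at node A, the 3-node admittance system at A, C, D solves to V_A = Z_AB = 0 + j1169 Ω = 1169∠90.0° Ω.
Step 4 — Power factor: PF = cos(φ) = Re(Z)/|Z| = 0/1169 = 0.
Step 5 — Type: Im(Z) = 1169 ⇒ lagging (phase φ = 90.0°).

PF = 0 (lagging, φ = 90.0°)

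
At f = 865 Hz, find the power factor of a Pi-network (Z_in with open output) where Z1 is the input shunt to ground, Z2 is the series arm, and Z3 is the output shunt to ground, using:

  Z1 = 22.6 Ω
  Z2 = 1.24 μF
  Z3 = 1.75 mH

Step 1 — Angular frequency: ω = 2π·f = 2π·865 = 5435 rad/s.
Step 2 — Component impedances:
  Z1: Z = R = 22.6 Ω
  Z2: Z = 1/(jωC) = -j/(ω·C) = 0 - j148.4 Ω
  Z3: Z = jωL = j·5435·0.00175 = 0 + j9.511 Ω
Step 3 — With open output, the series arm Z2 and the output shunt Z3 appear in series to ground: Z2 + Z3 = 0 - j138.9 Ω.
Step 4 — Parallel with input shunt Z1: Z_in = Z1 || (Z2 + Z3) = 22.02 - j3.583 Ω = 22.31∠-9.2° Ω.
Step 5 — Power factor: PF = cos(φ) = Re(Z)/|Z| = 22.02/22.31 = 0.987.
Step 6 — Type: Im(Z) = -3.583 ⇒ leading (phase φ = -9.2°).

PF = 0.987 (leading, φ = -9.2°)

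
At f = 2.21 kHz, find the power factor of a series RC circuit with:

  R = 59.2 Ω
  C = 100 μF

Step 1 — Angular frequency: ω = 2π·f = 2π·2210 = 1.389e+04 rad/s.
Step 2 — Component impedances:
  R: Z = R = 59.2 Ω
  C: Z = 1/(jωC) = -j/(ω·C) = 0 - j0.7202 Ω
Step 3 — Series combination: Z_total = R + C = 59.2 - j0.7202 Ω = 59.2∠-0.7° Ω.
Step 4 — Power factor: PF = cos(φ) = Re(Z)/|Z| = 59.2/59.204 = 0.9999.
Step 5 — Type: Im(Z) = -0.7202 ⇒ leading (phase φ = -0.7°).

PF = 0.9999 (leading, φ = -0.7°)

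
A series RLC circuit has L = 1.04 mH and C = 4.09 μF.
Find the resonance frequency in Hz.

Step 1 — Resonance condition Im(Z)=0 gives ω₀ = 1/√(LC).
Step 2 — ω₀ = 1/√(0.00104·4.09e-06) = 1.533e+04 rad/s.
Step 3 — f₀ = ω₀/(2π) = 2440 Hz.

f₀ = 2440 Hz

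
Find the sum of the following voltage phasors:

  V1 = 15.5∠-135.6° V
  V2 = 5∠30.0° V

Step 1 — Convert each phasor to rectangular form:
  V1 = 15.5·(cos(-135.6°) + j·sin(-135.6°)) = -11.07 - j10.84 V
  V2 = 5·(cos(30.0°) + j·sin(30.0°)) = 4.33 + j2.5 V
Step 2 — Sum components: V_total = -6.744 - j8.345 V.
Step 3 — Convert to polar: |V_total| = 10.73 V, ∠V_total = -128.9°.

V_total = 10.73∠-128.9° V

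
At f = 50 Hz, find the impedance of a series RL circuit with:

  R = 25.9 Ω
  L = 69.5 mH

Step 1 — Angular frequency: ω = 2π·f = 2π·50 = 314.2 rad/s.
Step 2 — Component impedances:
  R: Z = R = 25.9 Ω
  L: Z = jωL = j·314.2·0.0695 = 0 + j21.83 Ω
Step 3 — Series combination: Z_total = R + L = 25.9 + j21.83 Ω = 33.88∠40.1° Ω.

Z = 25.9 + j21.83 Ω = 33.88∠40.1° Ω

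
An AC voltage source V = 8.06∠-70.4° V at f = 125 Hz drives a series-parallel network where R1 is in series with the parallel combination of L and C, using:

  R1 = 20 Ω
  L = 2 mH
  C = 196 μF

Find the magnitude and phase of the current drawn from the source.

Step 1 — Angular frequency: ω = 2π·f = 2π·125 = 785.4 rad/s.
Step 2 — Component impedances:
  R1: Z = R = 20 Ω
  L: Z = jωL = j·785.4·0.002 = 0 + j1.571 Ω
  C: Z = 1/(jωC) = -j/(ω·C) = 0 - j6.496 Ω
Step 3 — Parallel branch: L || C = 1/(1/L + 1/C) = 0 + j2.072 Ω.
Step 4 — Series with R1: Z_total = R1 + (L || C) = 20 + j2.072 Ω = 20.11∠5.9° Ω.
Step 5 — Source phasor: V = 8.06∠-70.4° V = 2.704 - j7.593 V.
Step 6 — Ohm's law: I = V / Z_total = (2.704 - j7.593) / (20 + j2.072) = 0.09484 - j0.3895 A.
Step 7 — Convert to polar: |I| = 0.4009 A, ∠I = -76.3°.

I = 0.4009∠-76.3° A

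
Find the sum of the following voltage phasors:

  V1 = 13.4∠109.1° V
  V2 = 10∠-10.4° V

Step 1 — Convert each phasor to rectangular form:
  V1 = 13.4·(cos(109.1°) + j·sin(109.1°)) = -4.385 + j12.66 V
  V2 = 10·(cos(-10.4°) + j·sin(-10.4°)) = 9.836 - j1.805 V
Step 2 — Sum components: V_total = 5.451 + j10.86 V.
Step 3 — Convert to polar: |V_total| = 12.15 V, ∠V_total = 63.3°.

V_total = 12.15∠63.3° V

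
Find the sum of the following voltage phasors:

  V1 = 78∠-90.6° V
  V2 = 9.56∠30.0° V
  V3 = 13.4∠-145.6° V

Step 1 — Convert each phasor to rectangular form:
  V1 = 78·(cos(-90.6°) + j·sin(-90.6°)) = -0.8168 - j78 V
  V2 = 9.56·(cos(30.0°) + j·sin(30.0°)) = 8.279 + j4.78 V
  V3 = 13.4·(cos(-145.6°) + j·sin(-145.6°)) = -11.06 - j7.571 V
Step 2 — Sum components: V_total = -3.594 - j80.79 V.
Step 3 — Convert to polar: |V_total| = 80.87 V, ∠V_total = -92.5°.

V_total = 80.87∠-92.5° V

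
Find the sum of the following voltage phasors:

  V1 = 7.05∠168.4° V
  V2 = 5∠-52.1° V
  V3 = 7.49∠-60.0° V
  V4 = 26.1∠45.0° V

Step 1 — Convert each phasor to rectangular form:
  V1 = 7.05·(cos(168.4°) + j·sin(168.4°)) = -6.906 + j1.418 V
  V2 = 5·(cos(-52.1°) + j·sin(-52.1°)) = 3.071 - j3.945 V
  V3 = 7.49·(cos(-60.0°) + j·sin(-60.0°)) = 3.745 - j6.487 V
  V4 = 26.1·(cos(45.0°) + j·sin(45.0°)) = 18.46 + j18.46 V
Step 2 — Sum components: V_total = 18.37 + j9.441 V.
Step 3 — Convert to polar: |V_total| = 20.65 V, ∠V_total = 27.2°.

V_total = 20.65∠27.2° V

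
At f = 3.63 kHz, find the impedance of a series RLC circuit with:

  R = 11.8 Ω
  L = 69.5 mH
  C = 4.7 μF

Step 1 — Angular frequency: ω = 2π·f = 2π·3630 = 2.281e+04 rad/s.
Step 2 — Component impedances:
  R: Z = R = 11.8 Ω
  L: Z = jωL = j·2.281e+04·0.0695 = 0 + j1585 Ω
  C: Z = 1/(jωC) = -j/(ω·C) = 0 - j9.329 Ω
Step 3 — Series combination: Z_total = R + L + C = 11.8 + j1576 Ω = 1576∠89.6° Ω.

Z = 11.8 + j1576 Ω = 1576∠89.6° Ω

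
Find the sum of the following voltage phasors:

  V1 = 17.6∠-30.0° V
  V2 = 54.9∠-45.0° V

Step 1 — Convert each phasor to rectangular form:
  V1 = 17.6·(cos(-30.0°) + j·sin(-30.0°)) = 15.24 - j8.8 V
  V2 = 54.9·(cos(-45.0°) + j·sin(-45.0°)) = 38.82 - j38.82 V
Step 2 — Sum components: V_total = 54.06 - j47.62 V.
Step 3 — Convert to polar: |V_total| = 72.04 V, ∠V_total = -41.4°.

V_total = 72.04∠-41.4° V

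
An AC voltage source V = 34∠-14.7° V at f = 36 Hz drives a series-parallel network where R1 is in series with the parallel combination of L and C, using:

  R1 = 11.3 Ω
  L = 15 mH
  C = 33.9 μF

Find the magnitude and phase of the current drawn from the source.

Step 1 — Angular frequency: ω = 2π·f = 2π·36 = 226.2 rad/s.
Step 2 — Component impedances:
  R1: Z = R = 11.3 Ω
  L: Z = jωL = j·226.2·0.015 = 0 + j3.393 Ω
  C: Z = 1/(jωC) = -j/(ω·C) = 0 - j130.4 Ω
Step 3 — Parallel branch: L || C = 1/(1/L + 1/C) = 0 + j3.484 Ω.
Step 4 — Series with R1: Z_total = R1 + (L || C) = 11.3 + j3.484 Ω = 11.82∠17.1° Ω.
Step 5 — Source phasor: V = 34∠-14.7° V = 32.89 - j8.628 V.
Step 6 — Ohm's law: I = V / Z_total = (32.89 - j8.628) / (11.3 + j3.484) = 2.443 - j1.517 A.
Step 7 — Convert to polar: |I| = 2.875 A, ∠I = -31.8°.

I = 2.875∠-31.8° A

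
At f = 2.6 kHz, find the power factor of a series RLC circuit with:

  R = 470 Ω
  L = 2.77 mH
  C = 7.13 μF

Step 1 — Angular frequency: ω = 2π·f = 2π·2600 = 1.634e+04 rad/s.
Step 2 — Component impedances:
  R: Z = R = 470 Ω
  L: Z = jωL = j·1.634e+04·0.00277 = 0 + j45.25 Ω
  C: Z = 1/(jωC) = -j/(ω·C) = 0 - j8.585 Ω
Step 3 — Series combination: Z_total = R + L + C = 470 + j36.67 Ω = 471.4∠4.5° Ω.
Step 4 — Power factor: PF = cos(φ) = Re(Z)/|Z| = 470/471.4 = 0.997.
Step 5 — Type: Im(Z) = 36.67 ⇒ lagging (phase φ = 4.5°).

PF = 0.997 (lagging, φ = 4.5°)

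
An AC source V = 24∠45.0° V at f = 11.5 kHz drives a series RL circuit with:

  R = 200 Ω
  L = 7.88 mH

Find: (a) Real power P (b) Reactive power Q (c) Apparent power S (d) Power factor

Step 1 — Angular frequency: ω = 2π·f = 2π·1.15e+04 = 7.226e+04 rad/s.
Step 2 — Component impedances:
  R: Z = R = 200 Ω
  L: Z = jωL = j·7.226e+04·0.00788 = 0 + j569.4 Ω
Step 3 — Series combination: Z_total = R + L = 200 + j569.4 Ω = 603.5∠70.6° Ω.
Step 4 — Source phasor: V = 24∠45.0° V = 16.97 + j16.97 V.
Step 5 — Current: I = V / Z = 0.03585 - j0.01721 A = 0.03977∠-25.6° A.
Step 6 — Complex power: S = V·I* = 0.3163 + j0.9005 VA.
Step 7 — Real power: P = Re(S) = 0.3163 W.
Step 8 — Reactive power: Q = Im(S) = 0.9005 VAR.
Step 9 — Apparent power: |S| = 0.9545 VA.
Step 10 — Power factor: PF = P/|S| = 0.3314 (lagging).

(a) P = 0.3163 W  (b) Q = 0.9005 VAR  (c) S = 0.9545 VA  (d) PF = 0.3314 (lagging)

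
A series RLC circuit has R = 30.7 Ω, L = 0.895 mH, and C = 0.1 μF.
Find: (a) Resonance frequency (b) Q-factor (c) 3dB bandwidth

Step 1 — Resonance condition Im(Z)=0 gives ω₀ = 1/√(LC).
Step 2 — ω₀ = 1/√(0.000895·1e-07) = 1.057e+05 rad/s.
Step 3 — f₀ = ω₀/(2π) = 1.682e+04 Hz.
Step 4 — Series Q: Q = ω₀L/R = 1.057e+05·0.000895/30.7 = 3.082.
Step 5 — 3dB bandwidth: Δω = ω₀/Q = 3.43e+04 rad/s; BW = Δω/(2π) = 5459 Hz.

(a) f₀ = 1.682e+04 Hz  (b) Q = 3.082  (c) BW = 5459 Hz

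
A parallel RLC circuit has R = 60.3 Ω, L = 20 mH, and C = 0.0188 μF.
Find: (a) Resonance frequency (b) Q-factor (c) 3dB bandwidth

Step 1 — Resonance: ω₀ = 1/√(LC) = 1/√(0.02·1.88e-08) = 5.157e+04 rad/s.
Step 2 — f₀ = ω₀/(2π) = 8208 Hz.
Step 3 — Parallel Q: Q = R/(ω₀L) = 60.3/(5.157e+04·0.02) = 0.05846.
Step 4 — Bandwidth: Δω = ω₀/Q = 8.821e+05 rad/s; BW = Δω/(2π) = 1.404e+05 Hz.

(a) f₀ = 8208 Hz  (b) Q = 0.05846  (c) BW = 1.404e+05 Hz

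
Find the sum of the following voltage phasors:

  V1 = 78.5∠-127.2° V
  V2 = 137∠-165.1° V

Step 1 — Convert each phasor to rectangular form:
  V1 = 78.5·(cos(-127.2°) + j·sin(-127.2°)) = -47.46 - j62.53 V
  V2 = 137·(cos(-165.1°) + j·sin(-165.1°)) = -132.4 - j35.23 V
Step 2 — Sum components: V_total = -179.9 - j97.75 V.
Step 3 — Convert to polar: |V_total| = 204.7 V, ∠V_total = -151.5°.

V_total = 204.7∠-151.5° V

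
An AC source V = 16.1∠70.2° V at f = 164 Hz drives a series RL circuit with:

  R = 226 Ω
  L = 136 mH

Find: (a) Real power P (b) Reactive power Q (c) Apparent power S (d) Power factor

Step 1 — Angular frequency: ω = 2π·f = 2π·164 = 1030 rad/s.
Step 2 — Component impedances:
  R: Z = R = 226 Ω
  L: Z = jωL = j·1030·0.136 = 0 + j140.1 Ω
Step 3 — Series combination: Z_total = R + L = 226 + j140.1 Ω = 265.9∠31.8° Ω.
Step 4 — Source phasor: V = 16.1∠70.2° V = 5.454 + j15.15 V.
Step 5 — Current: I = V / Z = 0.04745 + j0.0376 A = 0.06054∠38.4° A.
Step 6 — Complex power: S = V·I* = 0.8284 + j0.5137 VA.
Step 7 — Real power: P = Re(S) = 0.8284 W.
Step 8 — Reactive power: Q = Im(S) = 0.5137 VAR.
Step 9 — Apparent power: |S| = 0.9748 VA.
Step 10 — Power factor: PF = P/|S| = 0.8499 (lagging).

(a) P = 0.8284 W  (b) Q = 0.5137 VAR  (c) S = 0.9748 VA  (d) PF = 0.8499 (lagging)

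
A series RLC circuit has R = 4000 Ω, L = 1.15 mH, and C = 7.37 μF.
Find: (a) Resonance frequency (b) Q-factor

Step 1 — Resonance condition Im(Z)=0 gives ω₀ = 1/√(LC).
Step 2 — ω₀ = 1/√(0.00115·7.37e-06) = 1.086e+04 rad/s.
Step 3 — f₀ = ω₀/(2π) = 1729 Hz.
Step 4 — Series Q: Q = ω₀L/R = 1.086e+04·0.00115/4000 = 0.003123.

(a) f₀ = 1729 Hz  (b) Q = 0.003123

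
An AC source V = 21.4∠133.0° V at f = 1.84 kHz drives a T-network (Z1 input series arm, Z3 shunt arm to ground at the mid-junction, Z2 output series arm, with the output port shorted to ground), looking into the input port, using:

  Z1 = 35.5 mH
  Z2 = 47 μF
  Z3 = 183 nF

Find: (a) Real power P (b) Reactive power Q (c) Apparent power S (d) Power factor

Step 1 — Angular frequency: ω = 2π·f = 2π·1840 = 1.156e+04 rad/s.
Step 2 — Component impedances:
  Z1: Z = jωL = j·1.156e+04·0.0355 = 0 + j410.4 Ω
  Z2: Z = 1/(jωC) = -j/(ω·C) = 0 - j1.84 Ω
  Z3: Z = 1/(jωC) = -j/(ω·C) = 0 - j472.7 Ω
Step 3 — With the output port shorted to ground, the output series arm Z2 runs from the junction to ground; the shunt arm Z3 also runs from the junction to ground. They appear in parallel: Z3 || Z2 = 0 - j1.833 Ω.
Step 4 — Series with input arm Z1: Z_in = Z1 + (Z3 || Z2) = 0 + j408.6 Ω = 408.6∠90.0° Ω.
Step 5 — Source phasor: V = 21.4∠133.0° V = -14.59 + j15.65 V.
Step 6 — Current: I = V / Z = 0.03831 + j0.03572 A = 0.05238∠43.0° A.
Step 7 — Complex power: S = V·I* = 0 + j1.121 VA.
Step 8 — Real power: P = Re(S) = 0 W.
Step 9 — Reactive power: Q = Im(S) = 1.121 VAR.
Step 10 — Apparent power: |S| = 1.121 VA.
Step 11 — Power factor: PF = P/|S| = 0 (lagging).

(a) P = 0 W  (b) Q = 1.121 VAR  (c) S = 1.121 VA  (d) PF = 0 (lagging)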